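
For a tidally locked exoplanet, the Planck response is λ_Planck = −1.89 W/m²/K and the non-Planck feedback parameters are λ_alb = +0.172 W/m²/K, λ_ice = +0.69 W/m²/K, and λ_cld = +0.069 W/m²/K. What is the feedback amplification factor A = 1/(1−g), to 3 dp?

1.971

Convert to gains: g_alb = 0.172/1.89 = 0.09101; g_ice = 0.69/1.89 = 0.3651; g_cld = 0.069/1.89 = 0.03651.
Total gain g = 0.49262.
A = 1/(1 − 0.49262) = 1.971.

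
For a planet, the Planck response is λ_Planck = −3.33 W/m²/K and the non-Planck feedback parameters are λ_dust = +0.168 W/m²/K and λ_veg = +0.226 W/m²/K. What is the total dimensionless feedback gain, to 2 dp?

0.12

Convert to gains: g_dust = 0.168/3.33 = 0.05045; g_veg = 0.226/3.33 = 0.06787.
Total gain g = 0.11832.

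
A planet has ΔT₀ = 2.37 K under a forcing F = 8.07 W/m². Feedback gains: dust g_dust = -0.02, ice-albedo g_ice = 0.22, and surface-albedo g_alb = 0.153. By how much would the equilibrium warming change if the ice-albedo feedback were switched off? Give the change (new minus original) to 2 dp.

-0.93 K

Original: g = 0.353, ΔT = 2.37/(1−0.353) = 3.6631 K.
Without ice-albedo: g' = 0.133, ΔT' = 2.37/(1−0.133) = 2.7336 K.
Change = 2.7336 − 3.6631 = -0.93 K.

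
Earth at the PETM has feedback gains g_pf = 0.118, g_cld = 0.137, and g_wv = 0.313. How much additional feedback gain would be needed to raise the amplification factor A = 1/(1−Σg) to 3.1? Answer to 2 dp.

0.11

Current total gain = 0.568.
Target gain for A = 3.1: g* = 1 − 1/3.1 = 0.6774.
Additional gain needed = 0.6774 − 0.568 = 0.11.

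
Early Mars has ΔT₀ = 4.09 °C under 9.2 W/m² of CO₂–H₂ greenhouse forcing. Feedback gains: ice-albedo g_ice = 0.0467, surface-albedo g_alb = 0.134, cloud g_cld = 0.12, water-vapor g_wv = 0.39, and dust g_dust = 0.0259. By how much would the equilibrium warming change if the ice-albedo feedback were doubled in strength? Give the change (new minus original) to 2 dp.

2.85 °C

Original: g = 0.7166, ΔT = 4.09/(1−0.7166) = 14.4319 °C.
With doubled ice-albedo: g' = 0.7633, ΔT' = 4.09/(1−0.7633) = 17.2793 °C.
Change = 17.2793 − 14.4319 = 2.85 °C.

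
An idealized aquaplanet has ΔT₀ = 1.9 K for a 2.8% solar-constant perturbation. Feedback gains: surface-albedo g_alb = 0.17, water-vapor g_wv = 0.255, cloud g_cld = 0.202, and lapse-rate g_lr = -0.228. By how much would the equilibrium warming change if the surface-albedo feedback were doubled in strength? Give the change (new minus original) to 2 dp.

Original: g = 0.399, ΔT = 1.9/(1−0.399) = 3.1614 K.
With doubled surface-albedo: g' = 0.569, ΔT' = 1.9/(1−0.569) = 4.4084 K.
Change = 4.4084 − 3.1614 = 1.25 K.

1.25 K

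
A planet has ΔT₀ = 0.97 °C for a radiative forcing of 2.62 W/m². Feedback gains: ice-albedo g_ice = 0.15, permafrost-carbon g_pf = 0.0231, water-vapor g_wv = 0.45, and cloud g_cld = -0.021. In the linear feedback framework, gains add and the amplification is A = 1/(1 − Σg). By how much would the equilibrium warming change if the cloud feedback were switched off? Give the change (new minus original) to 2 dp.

0.14 °C

Original: g = 0.6021, ΔT = 0.97/(1−0.6021) = 2.4378 °C.
Without cloud: g' = 0.6231, ΔT' = 0.97/(1−0.6231) = 2.5736 °C.
Change = 2.5736 − 2.4378 = 0.14 °C.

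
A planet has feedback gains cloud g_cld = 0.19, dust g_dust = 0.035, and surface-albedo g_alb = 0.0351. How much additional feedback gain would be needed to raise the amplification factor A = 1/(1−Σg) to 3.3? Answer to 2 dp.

0.44

Current total gain = 0.2601.
Target gain for A = 3.3: g* = 1 − 1/3.3 = 0.697.
Additional gain needed = 0.697 − 0.2601 = 0.44.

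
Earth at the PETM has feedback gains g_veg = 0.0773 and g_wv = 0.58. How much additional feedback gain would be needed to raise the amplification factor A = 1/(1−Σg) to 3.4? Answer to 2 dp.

Current total gain = 0.6573.
Target gain for A = 3.4: g* = 1 − 1/3.4 = 0.7059.
Additional gain needed = 0.7059 − 0.6573 = 0.05.

0.05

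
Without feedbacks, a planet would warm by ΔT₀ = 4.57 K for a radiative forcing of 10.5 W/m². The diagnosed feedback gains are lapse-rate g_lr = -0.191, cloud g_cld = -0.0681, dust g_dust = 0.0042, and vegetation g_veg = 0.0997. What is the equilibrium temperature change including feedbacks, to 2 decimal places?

Total gain g = -0.191 − 0.0681 + 0.0042 + 0.0997 = -0.1552.
Amplification A = 1/(1 + 0.1552) = 0.8657.
ΔT = 4.57 × 0.8657 = 3.96 K.

3.96 K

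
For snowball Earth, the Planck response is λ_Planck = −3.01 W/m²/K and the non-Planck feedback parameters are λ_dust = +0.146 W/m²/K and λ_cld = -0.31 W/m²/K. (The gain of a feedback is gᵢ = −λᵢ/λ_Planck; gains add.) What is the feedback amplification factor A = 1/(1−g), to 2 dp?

0.95

Convert to gains: g_dust = 0.146/3.01 = 0.0485; g_cld = -0.31/3.01 = -0.103.
Total gain g = -0.0545.
A = 1/(1 + 0.0545) = 0.95.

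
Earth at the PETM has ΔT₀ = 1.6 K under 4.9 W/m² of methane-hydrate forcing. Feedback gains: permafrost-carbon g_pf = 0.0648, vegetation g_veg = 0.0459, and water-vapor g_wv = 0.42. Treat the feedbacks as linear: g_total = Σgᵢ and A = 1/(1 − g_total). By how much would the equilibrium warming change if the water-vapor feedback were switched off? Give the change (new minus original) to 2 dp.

Original: g = 0.5307, ΔT = 1.6/(1−0.5307) = 3.4093 K.
Without water-vapor: g' = 0.1107, ΔT' = 1.6/(1−0.1107) = 1.7992 K.
Change = 1.7992 − 3.4093 = -1.61 K.

-1.61 K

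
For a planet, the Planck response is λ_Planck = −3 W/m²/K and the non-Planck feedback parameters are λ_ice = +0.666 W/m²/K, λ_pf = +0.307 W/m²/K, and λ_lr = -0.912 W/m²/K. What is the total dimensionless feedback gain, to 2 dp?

0.02

Convert to gains: g_ice = 0.666/3 = 0.222; g_pf = 0.307/3 = 0.1023; g_lr = -0.912/3 = -0.304.
Total gain g = 0.0203.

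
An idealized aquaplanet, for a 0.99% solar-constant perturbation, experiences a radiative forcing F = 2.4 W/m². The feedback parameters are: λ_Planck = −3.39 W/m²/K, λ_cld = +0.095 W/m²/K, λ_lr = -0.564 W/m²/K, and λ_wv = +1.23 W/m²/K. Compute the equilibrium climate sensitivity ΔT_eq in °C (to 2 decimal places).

0.91 °C

Net feedback parameter λ = (−3.39) + (+0.095) + (-0.564) + (+1.23) = -2.629 W/m²/K.
ΔT = −F/λ = −2.4/(-2.629) = 0.91 °C.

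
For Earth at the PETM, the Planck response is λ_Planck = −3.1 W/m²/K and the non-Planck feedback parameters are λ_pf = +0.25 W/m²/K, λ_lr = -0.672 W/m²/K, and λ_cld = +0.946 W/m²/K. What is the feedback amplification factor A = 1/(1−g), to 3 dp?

1.203

Convert to gains: g_pf = 0.25/3.1 = 0.08065; g_lr = -0.672/3.1 = -0.2168; g_cld = 0.946/3.1 = 0.3052.
Total gain g = 0.16905.
A = 1/(1 − 0.16905) = 1.203.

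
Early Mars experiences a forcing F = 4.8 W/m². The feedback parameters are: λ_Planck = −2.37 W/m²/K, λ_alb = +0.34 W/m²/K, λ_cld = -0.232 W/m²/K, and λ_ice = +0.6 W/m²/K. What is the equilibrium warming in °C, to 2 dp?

Net feedback parameter λ = (−2.37) + (+0.34) + (-0.232) + (+0.6) = -1.662 W/m²/K.
ΔT = −F/λ = −4.8/(-1.662) = 2.89 °C.

2.89 °C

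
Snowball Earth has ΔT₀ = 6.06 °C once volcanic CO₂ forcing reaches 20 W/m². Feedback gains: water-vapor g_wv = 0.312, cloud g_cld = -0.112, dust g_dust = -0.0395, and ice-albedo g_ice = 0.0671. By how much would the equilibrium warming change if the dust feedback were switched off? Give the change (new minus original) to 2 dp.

Original: g = 0.2276, ΔT = 6.06/(1−0.2276) = 7.8457 °C.
Without dust: g' = 0.2671, ΔT' = 6.06/(1−0.2671) = 8.2685 °C.
Change = 8.2685 − 7.8457 = 0.42 °C.

0.42 °C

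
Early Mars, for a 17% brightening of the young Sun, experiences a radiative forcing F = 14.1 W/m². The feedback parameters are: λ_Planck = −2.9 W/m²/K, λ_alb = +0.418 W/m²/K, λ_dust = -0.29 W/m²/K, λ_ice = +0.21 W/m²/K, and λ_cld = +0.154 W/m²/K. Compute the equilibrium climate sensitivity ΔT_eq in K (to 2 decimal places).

Net feedback parameter λ = (−2.9) + (+0.418) + (-0.29) + (+0.21) + (+0.154) = -2.408 W/m²/K.
ΔT = −F/λ = −14.1/(-2.408) = 5.86 K.

5.86 K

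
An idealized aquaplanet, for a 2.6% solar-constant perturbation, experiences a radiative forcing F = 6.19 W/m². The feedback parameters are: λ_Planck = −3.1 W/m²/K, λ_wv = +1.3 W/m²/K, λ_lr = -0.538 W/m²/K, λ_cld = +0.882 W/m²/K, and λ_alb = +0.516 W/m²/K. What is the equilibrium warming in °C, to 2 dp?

Net feedback parameter λ = (−3.1) + (+1.3) + (-0.538) + (+0.882) + (+0.516) = -0.94 W/m²/K.
ΔT = −F/λ = −6.19/(-0.94) = 6.59 °C.

6.59 °C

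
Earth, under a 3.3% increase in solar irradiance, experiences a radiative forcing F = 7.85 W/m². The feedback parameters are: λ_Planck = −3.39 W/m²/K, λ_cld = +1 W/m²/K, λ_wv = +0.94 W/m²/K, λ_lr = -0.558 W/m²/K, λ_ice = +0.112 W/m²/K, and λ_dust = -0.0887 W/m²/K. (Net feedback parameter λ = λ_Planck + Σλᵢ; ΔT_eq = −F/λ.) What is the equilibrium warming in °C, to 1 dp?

4.0 °C

Net feedback parameter λ = (−3.39) + (+1) + (+0.94) + (-0.558) + (+0.112) + (-0.0887) = -1.9847 W/m²/K.
ΔT = −F/λ = −7.85/(-1.9847) = 4.0 °C.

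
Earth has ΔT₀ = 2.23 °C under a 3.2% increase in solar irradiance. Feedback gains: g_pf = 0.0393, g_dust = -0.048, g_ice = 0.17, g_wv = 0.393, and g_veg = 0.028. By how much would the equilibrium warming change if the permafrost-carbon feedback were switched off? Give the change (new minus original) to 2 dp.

Original: g = 0.5823, ΔT = 2.23/(1−0.5823) = 5.3388 °C.
Without permafrost-carbon: g' = 0.543, ΔT' = 2.23/(1−0.543) = 4.8796 °C.
Change = 4.8796 − 5.3388 = -0.46 °C.

-0.46 °C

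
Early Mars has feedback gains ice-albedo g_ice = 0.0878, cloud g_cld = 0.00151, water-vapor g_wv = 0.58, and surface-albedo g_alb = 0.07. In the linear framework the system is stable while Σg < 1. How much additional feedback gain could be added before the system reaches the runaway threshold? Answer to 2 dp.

0.26

Current total gain = 0.0878 + 0.00151 + 0.58 + 0.07 = 0.73931.
Margin to runaway = 1 − 0.73931 = 0.26.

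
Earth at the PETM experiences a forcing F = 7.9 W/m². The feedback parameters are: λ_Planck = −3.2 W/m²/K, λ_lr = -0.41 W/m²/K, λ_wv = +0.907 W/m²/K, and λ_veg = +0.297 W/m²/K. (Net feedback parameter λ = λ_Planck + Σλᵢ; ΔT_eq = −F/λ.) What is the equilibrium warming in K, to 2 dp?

3.28 K

Net feedback parameter λ = (−3.2) + (-0.41) + (+0.907) + (+0.297) = -2.406 W/m²/K.
ΔT = −F/λ = −7.9/(-2.406) = 3.28 K.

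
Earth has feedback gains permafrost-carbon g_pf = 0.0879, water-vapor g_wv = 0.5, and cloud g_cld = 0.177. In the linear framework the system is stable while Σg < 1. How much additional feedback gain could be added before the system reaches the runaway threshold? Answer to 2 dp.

Current total gain = 0.0879 + 0.5 + 0.177 = 0.7649.
Margin to runaway = 1 − 0.7649 = 0.24.

0.24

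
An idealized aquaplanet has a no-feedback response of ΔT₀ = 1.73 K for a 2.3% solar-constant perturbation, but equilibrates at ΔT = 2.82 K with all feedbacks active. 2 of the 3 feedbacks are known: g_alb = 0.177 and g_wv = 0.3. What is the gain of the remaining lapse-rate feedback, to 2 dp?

Amplification A = ΔT/ΔT₀ = 2.82/1.73 = 1.63.
Total gain g = 1 − 1/A = 1 − 1/1.63 = 0.3865.
Known gains sum to 0.177 + 0.3 = 0.477.
g_lr = 0.3865 − 0.477 = -0.09.

-0.09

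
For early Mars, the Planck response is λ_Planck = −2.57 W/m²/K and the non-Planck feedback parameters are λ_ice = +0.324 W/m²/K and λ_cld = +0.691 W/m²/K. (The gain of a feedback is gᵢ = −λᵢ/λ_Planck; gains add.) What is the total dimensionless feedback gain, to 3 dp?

0.395

Convert to gains: g_ice = 0.324/2.57 = 0.1261; g_cld = 0.691/2.57 = 0.2689.
Total gain g = 0.395.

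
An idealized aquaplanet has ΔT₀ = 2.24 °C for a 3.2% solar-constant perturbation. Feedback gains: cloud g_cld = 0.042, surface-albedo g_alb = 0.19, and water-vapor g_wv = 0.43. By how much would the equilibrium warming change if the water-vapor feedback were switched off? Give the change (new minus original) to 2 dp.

-3.71 °C

Original: g = 0.662, ΔT = 2.24/(1−0.662) = 6.6272 °C.
Without water-vapor: g' = 0.232, ΔT' = 2.24/(1−0.232) = 2.9167 °C.
Change = 2.9167 − 6.6272 = -3.71 °C.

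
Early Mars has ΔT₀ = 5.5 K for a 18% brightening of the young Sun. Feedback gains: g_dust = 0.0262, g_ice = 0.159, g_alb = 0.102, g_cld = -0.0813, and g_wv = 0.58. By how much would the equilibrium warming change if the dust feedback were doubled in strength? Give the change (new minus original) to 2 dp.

Original: g = 0.7859, ΔT = 5.5/(1−0.7859) = 25.6889 K.
With doubled dust: g' = 0.8121, ΔT' = 5.5/(1−0.8121) = 29.2709 K.
Change = 29.2709 − 25.6889 = 3.58 K.

3.58 K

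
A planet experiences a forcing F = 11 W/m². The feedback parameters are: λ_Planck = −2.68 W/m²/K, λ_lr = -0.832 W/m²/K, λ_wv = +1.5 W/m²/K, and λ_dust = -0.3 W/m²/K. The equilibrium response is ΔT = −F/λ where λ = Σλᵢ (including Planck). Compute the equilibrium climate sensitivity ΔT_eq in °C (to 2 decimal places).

4.76 °C

Net feedback parameter λ = (−2.68) + (-0.832) + (+1.5) + (-0.3) = -2.312 W/m²/K.
ΔT = −F/λ = −11/(-2.312) = 4.76 °C.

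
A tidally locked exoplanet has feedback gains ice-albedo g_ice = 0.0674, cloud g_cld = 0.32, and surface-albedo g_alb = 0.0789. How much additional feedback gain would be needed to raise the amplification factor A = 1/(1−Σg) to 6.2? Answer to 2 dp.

Current total gain = 0.4663.
Target gain for A = 6.2: g* = 1 − 1/6.2 = 0.8387.
Additional gain needed = 0.8387 − 0.4663 = 0.37.

0.37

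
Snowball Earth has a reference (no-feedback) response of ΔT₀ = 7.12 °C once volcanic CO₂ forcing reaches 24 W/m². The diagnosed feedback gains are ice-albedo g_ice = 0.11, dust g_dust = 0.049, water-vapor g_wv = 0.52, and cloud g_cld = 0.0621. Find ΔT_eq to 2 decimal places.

27.50 °C

Total gain g = 0.11 + 0.049 + 0.52 + 0.0621 = 0.7411.
Amplification A = 1/(1 − 0.7411) = 3.862.
ΔT = 7.12 × 3.862 = 27.50 °C.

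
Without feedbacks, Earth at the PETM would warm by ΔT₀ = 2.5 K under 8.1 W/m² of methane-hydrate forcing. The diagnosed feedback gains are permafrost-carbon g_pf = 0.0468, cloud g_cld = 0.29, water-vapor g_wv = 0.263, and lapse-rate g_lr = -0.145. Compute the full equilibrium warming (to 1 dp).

4.6 K

Total gain g = 0.0468 + 0.29 + 0.263 − 0.145 = 0.4548.
Amplification A = 1/(1 − 0.4548) = 1.834.
ΔT = 2.5 × 1.834 = 4.6 K.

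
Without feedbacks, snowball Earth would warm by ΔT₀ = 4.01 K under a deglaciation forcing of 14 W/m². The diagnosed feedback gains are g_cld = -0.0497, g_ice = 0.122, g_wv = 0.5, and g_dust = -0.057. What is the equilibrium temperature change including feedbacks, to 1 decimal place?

Total gain g = -0.0497 + 0.122 + 0.5 − 0.057 = 0.5153.
Amplification A = 1/(1 − 0.5153) = 2.063.
ΔT = 4.01 × 2.063 = 8.3 K.

8.3 K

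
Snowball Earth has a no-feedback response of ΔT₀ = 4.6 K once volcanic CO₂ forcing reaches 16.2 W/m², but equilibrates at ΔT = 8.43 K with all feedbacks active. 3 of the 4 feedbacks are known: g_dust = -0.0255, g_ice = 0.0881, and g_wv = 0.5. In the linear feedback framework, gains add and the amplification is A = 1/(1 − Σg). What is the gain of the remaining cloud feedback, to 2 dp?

-0.11

Amplification A = ΔT/ΔT₀ = 8.43/4.6 = 1.833.
Total gain g = 1 − 1/A = 1 − 1/1.833 = 0.4544.
Known gains sum to -0.0255 + 0.0881 + 0.5 = 0.5626.
g_cld = 0.4544 − 0.5626 = -0.11.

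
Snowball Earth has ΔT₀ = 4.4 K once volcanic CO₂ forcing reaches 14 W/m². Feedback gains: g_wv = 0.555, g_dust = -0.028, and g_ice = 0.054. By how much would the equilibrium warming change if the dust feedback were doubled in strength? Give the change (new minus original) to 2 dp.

-0.66 K

Original: g = 0.581, ΔT = 4.4/(1−0.581) = 10.5012 K.
With doubled dust: g' = 0.553, ΔT' = 4.4/(1−0.553) = 9.8434 K.
Change = 9.8434 − 10.5012 = -0.66 K.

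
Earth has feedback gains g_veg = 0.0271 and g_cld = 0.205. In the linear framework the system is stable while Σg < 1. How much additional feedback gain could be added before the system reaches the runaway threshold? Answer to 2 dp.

Current total gain = 0.0271 + 0.205 = 0.2321.
Margin to runaway = 1 − 0.2321 = 0.77.

0.77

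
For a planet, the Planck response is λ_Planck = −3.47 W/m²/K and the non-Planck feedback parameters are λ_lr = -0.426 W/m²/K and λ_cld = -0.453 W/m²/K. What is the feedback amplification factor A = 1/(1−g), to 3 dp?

0.798

Convert to gains: g_lr = -0.426/3.47 = -0.1228; g_cld = -0.453/3.47 = -0.1305.
Total gain g = -0.2533.
A = 1/(1 + 0.2533) = 0.798.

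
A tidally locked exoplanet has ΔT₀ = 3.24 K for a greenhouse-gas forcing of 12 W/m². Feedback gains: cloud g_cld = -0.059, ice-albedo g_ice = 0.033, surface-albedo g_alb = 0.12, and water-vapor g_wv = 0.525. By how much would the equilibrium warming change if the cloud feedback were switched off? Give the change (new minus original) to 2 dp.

Original: g = 0.619, ΔT = 3.24/(1−0.619) = 8.5039 K.
Without cloud: g' = 0.678, ΔT' = 3.24/(1−0.678) = 10.0621 K.
Change = 10.0621 − 8.5039 = 1.56 K.

1.56 K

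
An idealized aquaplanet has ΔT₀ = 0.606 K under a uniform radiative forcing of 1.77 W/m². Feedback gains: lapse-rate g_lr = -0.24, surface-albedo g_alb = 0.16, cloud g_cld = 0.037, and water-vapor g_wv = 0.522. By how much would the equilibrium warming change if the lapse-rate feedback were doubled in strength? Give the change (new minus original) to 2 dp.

Original: g = 0.479, ΔT = 0.606/(1−0.479) = 1.1631 K.
With doubled lapse-rate: g' = 0.239, ΔT' = 0.606/(1−0.239) = 0.7963 K.
Change = 0.7963 − 1.1631 = -0.37 K.

-0.37 K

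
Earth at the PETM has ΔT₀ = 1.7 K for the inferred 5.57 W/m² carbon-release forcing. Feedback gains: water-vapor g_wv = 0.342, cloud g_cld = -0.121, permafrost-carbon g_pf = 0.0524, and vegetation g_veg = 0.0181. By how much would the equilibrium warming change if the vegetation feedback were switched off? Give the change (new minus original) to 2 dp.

-0.06 K

Original: g = 0.2915, ΔT = 1.7/(1−0.2915) = 2.3994 K.
Without vegetation: g' = 0.2734, ΔT' = 1.7/(1−0.2734) = 2.3397 K.
Change = 2.3397 − 2.3994 = -0.06 K.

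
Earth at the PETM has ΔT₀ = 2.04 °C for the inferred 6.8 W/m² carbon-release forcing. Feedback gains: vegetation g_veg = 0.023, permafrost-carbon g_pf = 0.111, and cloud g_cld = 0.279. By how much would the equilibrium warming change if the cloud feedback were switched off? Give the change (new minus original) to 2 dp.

Original: g = 0.413, ΔT = 2.04/(1−0.413) = 3.4753 °C.
Without cloud: g' = 0.134, ΔT' = 2.04/(1−0.134) = 2.3557 °C.
Change = 2.3557 − 3.4753 = -1.12 °C.

-1.12 °C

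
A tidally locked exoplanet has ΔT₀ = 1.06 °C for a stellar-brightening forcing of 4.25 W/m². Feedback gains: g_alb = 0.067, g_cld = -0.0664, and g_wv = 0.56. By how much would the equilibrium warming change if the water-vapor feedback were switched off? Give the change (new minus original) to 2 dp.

-1.35 °C

Original: g = 0.5606, ΔT = 1.06/(1−0.5606) = 2.4124 °C.
Without water-vapor: g' = 0.0006, ΔT' = 1.06/(1−0.0006) = 1.0606 °C.
Change = 1.0606 − 2.4124 = -1.35 °C.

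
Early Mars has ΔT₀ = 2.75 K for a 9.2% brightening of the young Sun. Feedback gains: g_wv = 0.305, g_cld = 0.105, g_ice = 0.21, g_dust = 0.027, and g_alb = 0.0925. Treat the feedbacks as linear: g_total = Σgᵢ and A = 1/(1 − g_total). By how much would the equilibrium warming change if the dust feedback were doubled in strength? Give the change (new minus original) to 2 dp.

Original: g = 0.7395, ΔT = 2.75/(1−0.7395) = 10.5566 K.
With doubled dust: g' = 0.7665, ΔT' = 2.75/(1−0.7665) = 11.7773 K.
Change = 11.7773 − 10.5566 = 1.22 K.

1.22 K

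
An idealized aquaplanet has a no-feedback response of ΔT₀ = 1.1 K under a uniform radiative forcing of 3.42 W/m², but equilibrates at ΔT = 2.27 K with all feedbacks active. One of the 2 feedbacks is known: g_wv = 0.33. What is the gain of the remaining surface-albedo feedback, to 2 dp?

Amplification A = ΔT/ΔT₀ = 2.27/1.1 = 2.064.
Total gain g = 1 − 1/A = 1 − 1/2.064 = 0.5155.
The known gain is 0.33.
g_alb = 0.5155 − 0.33 = 0.19.

0.19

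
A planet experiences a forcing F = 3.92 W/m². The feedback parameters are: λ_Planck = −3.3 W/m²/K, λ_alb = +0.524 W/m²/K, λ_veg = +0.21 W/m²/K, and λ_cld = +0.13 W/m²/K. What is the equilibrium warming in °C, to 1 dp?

Net feedback parameter λ = (−3.3) + (+0.524) + (+0.21) + (+0.13) = -2.436 W/m²/K.
ΔT = −F/λ = −3.92/(-2.436) = 1.6 °C.

1.6 °C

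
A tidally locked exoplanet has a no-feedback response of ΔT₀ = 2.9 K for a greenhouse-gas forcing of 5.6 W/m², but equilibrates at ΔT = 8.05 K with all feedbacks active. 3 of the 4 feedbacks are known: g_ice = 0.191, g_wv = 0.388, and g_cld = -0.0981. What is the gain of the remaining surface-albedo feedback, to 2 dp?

0.16

Amplification A = ΔT/ΔT₀ = 8.05/2.9 = 2.776.
Total gain g = 1 − 1/A = 1 − 1/2.776 = 0.6398.
Known gains sum to 0.191 + 0.388 − 0.0981 = 0.4809.
g_alb = 0.6398 − 0.4809 = 0.16.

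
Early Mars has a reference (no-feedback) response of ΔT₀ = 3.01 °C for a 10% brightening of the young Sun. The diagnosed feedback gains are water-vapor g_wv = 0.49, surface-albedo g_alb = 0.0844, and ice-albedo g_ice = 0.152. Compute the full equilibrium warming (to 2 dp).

Total gain g = 0.49 + 0.0844 + 0.152 = 0.7264.
Amplification A = 1/(1 − 0.7264) = 3.655.
ΔT = 3.01 × 3.655 = 11.00 °C.

11.00 °C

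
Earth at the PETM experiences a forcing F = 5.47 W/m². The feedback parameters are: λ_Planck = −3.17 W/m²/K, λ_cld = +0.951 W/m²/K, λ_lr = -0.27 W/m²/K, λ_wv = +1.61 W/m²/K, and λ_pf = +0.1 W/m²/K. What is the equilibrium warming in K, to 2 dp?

Net feedback parameter λ = (−3.17) + (+0.951) + (-0.27) + (+1.61) + (+0.1) = -0.779 W/m²/K.
ΔT = −F/λ = −5.47/(-0.779) = 7.02 K.

7.02 K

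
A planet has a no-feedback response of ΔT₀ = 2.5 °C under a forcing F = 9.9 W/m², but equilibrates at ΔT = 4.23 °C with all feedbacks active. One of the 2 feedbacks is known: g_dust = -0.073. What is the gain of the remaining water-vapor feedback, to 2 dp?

Amplification A = ΔT/ΔT₀ = 4.23/2.5 = 1.692.
Total gain g = 1 − 1/A = 1 − 1/1.692 = 0.409.
The known gain is -0.073.
g_wv = 0.409 + 0.073 = 0.48.

0.48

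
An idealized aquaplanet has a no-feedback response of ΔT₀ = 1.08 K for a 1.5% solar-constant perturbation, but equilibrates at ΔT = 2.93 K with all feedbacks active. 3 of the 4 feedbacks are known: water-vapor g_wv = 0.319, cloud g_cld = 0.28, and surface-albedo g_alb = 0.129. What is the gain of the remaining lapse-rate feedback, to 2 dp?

-0.10

Amplification A = ΔT/ΔT₀ = 2.93/1.08 = 2.713.
Total gain g = 1 − 1/A = 1 − 1/2.713 = 0.6314.
Known gains sum to 0.319 + 0.28 + 0.129 = 0.728.
g_lr = 0.6314 − 0.728 = -0.10.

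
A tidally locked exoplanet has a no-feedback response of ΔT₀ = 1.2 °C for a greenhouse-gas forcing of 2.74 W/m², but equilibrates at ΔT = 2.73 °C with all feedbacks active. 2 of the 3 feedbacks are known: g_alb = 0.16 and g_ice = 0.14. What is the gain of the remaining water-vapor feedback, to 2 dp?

0.26

Amplification A = ΔT/ΔT₀ = 2.73/1.2 = 2.275.
Total gain g = 1 − 1/A = 1 − 1/2.275 = 0.5604.
Known gains sum to 0.16 + 0.14 = 0.3.
g_wv = 0.5604 − 0.3 = 0.26.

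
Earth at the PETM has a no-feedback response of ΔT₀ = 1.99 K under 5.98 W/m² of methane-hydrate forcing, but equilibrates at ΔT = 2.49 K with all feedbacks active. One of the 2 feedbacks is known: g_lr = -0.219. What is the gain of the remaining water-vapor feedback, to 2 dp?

Amplification A = ΔT/ΔT₀ = 2.49/1.99 = 1.251.
Total gain g = 1 − 1/A = 1 − 1/1.251 = 0.2006.
The known gain is -0.219.
g_wv = 0.2006 + 0.219 = 0.42.

0.42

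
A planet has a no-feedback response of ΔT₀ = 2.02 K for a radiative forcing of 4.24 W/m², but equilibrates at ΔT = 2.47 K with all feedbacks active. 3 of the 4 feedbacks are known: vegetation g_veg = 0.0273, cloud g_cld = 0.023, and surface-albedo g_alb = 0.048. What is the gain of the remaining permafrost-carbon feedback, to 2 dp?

Amplification A = ΔT/ΔT₀ = 2.47/2.02 = 1.223.
Total gain g = 1 − 1/A = 1 − 1/1.223 = 0.1823.
Known gains sum to 0.0273 + 0.023 + 0.048 = 0.0983.
g_pf = 0.1823 − 0.0983 = 0.08.

0.08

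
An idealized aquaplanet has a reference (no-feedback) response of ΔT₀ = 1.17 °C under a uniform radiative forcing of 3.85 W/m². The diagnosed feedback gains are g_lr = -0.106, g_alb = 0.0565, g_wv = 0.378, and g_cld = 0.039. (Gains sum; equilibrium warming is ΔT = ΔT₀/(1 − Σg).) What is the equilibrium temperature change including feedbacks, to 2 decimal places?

Total gain g = -0.106 + 0.0565 + 0.378 + 0.039 = 0.3675.
Amplification A = 1/(1 − 0.3675) = 1.581.
ΔT = 1.17 × 1.581 = 1.85 °C.

1.85 °C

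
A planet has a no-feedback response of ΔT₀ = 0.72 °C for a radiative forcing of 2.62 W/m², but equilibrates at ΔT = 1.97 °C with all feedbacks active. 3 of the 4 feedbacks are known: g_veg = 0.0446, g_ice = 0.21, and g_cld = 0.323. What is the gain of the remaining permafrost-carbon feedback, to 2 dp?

0.06

Amplification A = ΔT/ΔT₀ = 1.97/0.72 = 2.736.
Total gain g = 1 − 1/A = 1 − 1/2.736 = 0.6345.
Known gains sum to 0.0446 + 0.21 + 0.323 = 0.5776.
g_pf = 0.6345 − 0.5776 = 0.06.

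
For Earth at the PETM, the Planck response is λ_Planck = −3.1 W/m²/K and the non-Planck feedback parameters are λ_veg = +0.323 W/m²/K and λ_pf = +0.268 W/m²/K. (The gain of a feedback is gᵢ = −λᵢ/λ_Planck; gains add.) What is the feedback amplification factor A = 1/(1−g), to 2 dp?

1.24

Convert to gains: g_veg = 0.323/3.1 = 0.1042; g_pf = 0.268/3.1 = 0.08645.
Total gain g = 0.19065.
A = 1/(1 − 0.19065) = 1.24.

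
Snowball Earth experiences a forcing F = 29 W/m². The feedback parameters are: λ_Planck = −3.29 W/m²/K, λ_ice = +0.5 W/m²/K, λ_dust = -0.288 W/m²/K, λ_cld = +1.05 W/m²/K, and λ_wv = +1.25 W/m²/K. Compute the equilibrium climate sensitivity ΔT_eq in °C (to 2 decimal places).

37.28 °C

Net feedback parameter λ = (−3.29) + (+0.5) + (-0.288) + (+1.05) + (+1.25) = -0.778 W/m²/K.
ΔT = −F/λ = −29/(-0.778) = 37.28 °C.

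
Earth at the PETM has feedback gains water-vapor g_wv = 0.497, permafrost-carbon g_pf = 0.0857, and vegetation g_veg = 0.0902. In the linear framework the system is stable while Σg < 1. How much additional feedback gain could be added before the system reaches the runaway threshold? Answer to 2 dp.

0.33

Current total gain = 0.497 + 0.0857 + 0.0902 = 0.6729.
Margin to runaway = 1 − 0.6729 = 0.33.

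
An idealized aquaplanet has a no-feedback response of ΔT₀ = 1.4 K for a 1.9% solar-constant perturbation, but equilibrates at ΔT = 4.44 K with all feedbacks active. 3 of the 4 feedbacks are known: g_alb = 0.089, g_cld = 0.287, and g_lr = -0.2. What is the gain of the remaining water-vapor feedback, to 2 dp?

Amplification A = ΔT/ΔT₀ = 4.44/1.4 = 3.171.
Total gain g = 1 − 1/A = 1 − 1/3.171 = 0.6846.
Known gains sum to 0.089 + 0.287 − 0.2 = 0.176.
g_wv = 0.6846 − 0.176 = 0.51.

0.51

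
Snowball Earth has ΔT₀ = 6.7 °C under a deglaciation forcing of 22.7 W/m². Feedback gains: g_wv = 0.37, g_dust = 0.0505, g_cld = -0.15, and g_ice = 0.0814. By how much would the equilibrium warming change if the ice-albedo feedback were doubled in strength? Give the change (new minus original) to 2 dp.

Original: g = 0.3519, ΔT = 6.7/(1−0.3519) = 10.3379 °C.
With doubled ice-albedo: g' = 0.4333, ΔT' = 6.7/(1−0.4333) = 11.8228 °C.
Change = 11.8228 − 10.3379 = 1.48 °C.

1.48 °C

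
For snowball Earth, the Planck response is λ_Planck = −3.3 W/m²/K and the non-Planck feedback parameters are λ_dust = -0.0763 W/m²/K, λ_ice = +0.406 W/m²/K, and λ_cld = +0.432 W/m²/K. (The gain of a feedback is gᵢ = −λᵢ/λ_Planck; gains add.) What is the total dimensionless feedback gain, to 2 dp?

0.23

Convert to gains: g_dust = -0.0763/3.3 = -0.02312; g_ice = 0.406/3.3 = 0.123; g_cld = 0.432/3.3 = 0.1309.
Total gain g = 0.23078.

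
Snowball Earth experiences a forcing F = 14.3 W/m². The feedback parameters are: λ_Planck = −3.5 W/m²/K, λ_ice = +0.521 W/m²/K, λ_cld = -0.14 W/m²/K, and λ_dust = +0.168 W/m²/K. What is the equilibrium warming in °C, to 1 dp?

4.8 °C

Net feedback parameter λ = (−3.5) + (+0.521) + (-0.14) + (+0.168) = -2.951 W/m²/K.
ΔT = −F/λ = −14.3/(-2.951) = 4.8 °C.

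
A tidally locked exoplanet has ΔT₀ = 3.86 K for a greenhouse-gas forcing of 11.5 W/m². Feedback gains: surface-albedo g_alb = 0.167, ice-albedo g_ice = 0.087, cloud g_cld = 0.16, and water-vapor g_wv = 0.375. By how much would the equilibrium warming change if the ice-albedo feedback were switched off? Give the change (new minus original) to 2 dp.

-5.34 K

Original: g = 0.789, ΔT = 3.86/(1−0.789) = 18.2938 K.
Without ice-albedo: g' = 0.702, ΔT' = 3.86/(1−0.702) = 12.9530 K.
Change = 12.9530 − 18.2938 = -5.34 K.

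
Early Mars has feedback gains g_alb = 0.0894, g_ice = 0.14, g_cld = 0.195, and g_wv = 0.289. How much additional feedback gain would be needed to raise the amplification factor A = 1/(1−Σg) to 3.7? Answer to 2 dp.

Current total gain = 0.7134.
Target gain for A = 3.7: g* = 1 − 1/3.7 = 0.7297.
Additional gain needed = 0.7297 − 0.7134 = 0.02.

0.02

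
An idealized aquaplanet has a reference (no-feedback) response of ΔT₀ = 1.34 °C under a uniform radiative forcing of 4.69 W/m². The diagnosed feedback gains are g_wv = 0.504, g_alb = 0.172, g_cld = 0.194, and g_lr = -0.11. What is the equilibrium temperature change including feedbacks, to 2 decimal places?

Total gain g = 0.504 + 0.172 + 0.194 − 0.11 = 0.76.
Amplification A = 1/(1 − 0.76) = 4.167.
ΔT = 1.34 × 4.167 = 5.58 °C.

5.58 °C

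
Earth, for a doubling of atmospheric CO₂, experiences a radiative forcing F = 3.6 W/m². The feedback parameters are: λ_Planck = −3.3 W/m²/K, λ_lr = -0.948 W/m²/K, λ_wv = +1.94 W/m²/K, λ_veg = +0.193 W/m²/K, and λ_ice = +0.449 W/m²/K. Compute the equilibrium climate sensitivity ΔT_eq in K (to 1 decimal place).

2.2 K

Net feedback parameter λ = (−3.3) + (-0.948) + (+1.94) + (+0.193) + (+0.449) = -1.666 W/m²/K.
ΔT = −F/λ = −3.6/(-1.666) = 2.2 K.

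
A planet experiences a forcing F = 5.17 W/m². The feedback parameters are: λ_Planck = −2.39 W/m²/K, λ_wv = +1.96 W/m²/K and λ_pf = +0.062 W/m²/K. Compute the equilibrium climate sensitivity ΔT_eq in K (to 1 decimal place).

14.0 K

Net feedback parameter λ = (−2.39) + (+1.96) + (+0.062) = -0.368 W/m²/K.
ΔT = −F/λ = −5.17/(-0.368) = 14.0 K.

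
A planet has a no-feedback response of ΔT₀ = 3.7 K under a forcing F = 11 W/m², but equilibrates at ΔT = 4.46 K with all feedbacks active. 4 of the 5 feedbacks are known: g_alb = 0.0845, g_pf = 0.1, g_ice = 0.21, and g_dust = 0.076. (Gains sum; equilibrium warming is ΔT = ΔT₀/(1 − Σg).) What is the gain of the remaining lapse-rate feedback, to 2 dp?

-0.30

Amplification A = ΔT/ΔT₀ = 4.46/3.7 = 1.205.
Total gain g = 1 − 1/A = 1 − 1/1.205 = 0.1701.
Known gains sum to 0.0845 + 0.1 + 0.21 + 0.076 = 0.4705.
g_lr = 0.1701 − 0.4705 = -0.30.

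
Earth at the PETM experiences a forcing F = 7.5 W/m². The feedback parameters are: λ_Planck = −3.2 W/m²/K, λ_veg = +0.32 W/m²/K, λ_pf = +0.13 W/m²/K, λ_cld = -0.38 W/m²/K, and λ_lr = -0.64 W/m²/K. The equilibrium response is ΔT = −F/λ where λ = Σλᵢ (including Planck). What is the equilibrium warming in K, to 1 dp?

2.0 K

Net feedback parameter λ = (−3.2) + (+0.32) + (+0.13) + (-0.38) + (-0.64) = -3.77 W/m²/K.
ΔT = −F/λ = −7.5/(-3.77) = 2.0 K.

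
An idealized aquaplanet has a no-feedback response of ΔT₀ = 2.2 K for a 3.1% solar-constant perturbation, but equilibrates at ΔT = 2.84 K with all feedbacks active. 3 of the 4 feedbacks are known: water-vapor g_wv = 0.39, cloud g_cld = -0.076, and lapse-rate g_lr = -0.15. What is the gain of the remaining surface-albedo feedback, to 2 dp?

0.06

Amplification A = ΔT/ΔT₀ = 2.84/2.2 = 1.291.
Total gain g = 1 − 1/A = 1 − 1/1.291 = 0.2254.
Known gains sum to 0.39 − 0.076 − 0.15 = 0.164.
g_alb = 0.2254 − 0.164 = 0.06.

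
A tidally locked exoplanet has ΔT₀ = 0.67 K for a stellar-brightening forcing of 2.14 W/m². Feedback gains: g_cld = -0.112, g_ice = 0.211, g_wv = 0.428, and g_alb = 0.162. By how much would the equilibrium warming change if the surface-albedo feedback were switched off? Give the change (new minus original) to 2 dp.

Original: g = 0.689, ΔT = 0.67/(1−0.689) = 2.1543 K.
Without surface-albedo: g' = 0.527, ΔT' = 0.67/(1−0.527) = 1.4165 K.
Change = 1.4165 − 2.1543 = -0.74 K.

-0.74 K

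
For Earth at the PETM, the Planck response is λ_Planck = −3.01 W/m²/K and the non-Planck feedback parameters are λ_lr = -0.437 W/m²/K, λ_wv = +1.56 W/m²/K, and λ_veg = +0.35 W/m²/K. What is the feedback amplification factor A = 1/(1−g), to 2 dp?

1.96

Convert to gains: g_lr = -0.437/3.01 = -0.1452; g_wv = 1.56/3.01 = 0.5183; g_veg = 0.35/3.01 = 0.1163.
Total gain g = 0.4894.
A = 1/(1 − 0.4894) = 1.96.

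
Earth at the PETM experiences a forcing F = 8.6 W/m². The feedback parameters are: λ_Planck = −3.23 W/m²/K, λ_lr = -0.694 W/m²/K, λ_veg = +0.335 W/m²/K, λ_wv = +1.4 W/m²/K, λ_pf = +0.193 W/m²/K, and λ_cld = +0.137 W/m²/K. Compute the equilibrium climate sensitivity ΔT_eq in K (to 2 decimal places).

Net feedback parameter λ = (−3.23) + (-0.694) + (+0.335) + (+1.4) + (+0.193) + (+0.137) = -1.859 W/m²/K.
ΔT = −F/λ = −8.6/(-1.859) = 4.63 K.

4.63 K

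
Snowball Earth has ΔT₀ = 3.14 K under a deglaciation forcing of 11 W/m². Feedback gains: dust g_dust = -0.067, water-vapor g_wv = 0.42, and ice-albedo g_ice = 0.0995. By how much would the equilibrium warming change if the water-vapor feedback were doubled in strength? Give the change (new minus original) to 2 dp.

18.89 K

Original: g = 0.4525, ΔT = 3.14/(1−0.4525) = 5.7352 K.
With doubled water-vapor: g' = 0.8725, ΔT' = 3.14/(1−0.8725) = 24.6275 K.
Change = 24.6275 − 5.7352 = 18.89 K.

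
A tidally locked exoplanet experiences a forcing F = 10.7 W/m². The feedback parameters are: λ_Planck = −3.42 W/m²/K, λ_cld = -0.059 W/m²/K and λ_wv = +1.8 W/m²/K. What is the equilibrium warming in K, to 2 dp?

6.37 K

Net feedback parameter λ = (−3.42) + (-0.059) + (+1.8) = -1.679 W/m²/K.
ΔT = −F/λ = −10.7/(-1.679) = 6.37 K.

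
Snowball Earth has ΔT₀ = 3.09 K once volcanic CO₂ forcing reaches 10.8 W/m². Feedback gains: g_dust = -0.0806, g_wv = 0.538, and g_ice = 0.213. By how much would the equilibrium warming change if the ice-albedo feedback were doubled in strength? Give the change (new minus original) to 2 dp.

Original: g = 0.6704, ΔT = 3.09/(1−0.6704) = 9.3750 K.
With doubled ice-albedo: g' = 0.8834, ΔT' = 3.09/(1−0.8834) = 26.5009 K.
Change = 26.5009 − 9.3750 = 17.13 K.

17.13 K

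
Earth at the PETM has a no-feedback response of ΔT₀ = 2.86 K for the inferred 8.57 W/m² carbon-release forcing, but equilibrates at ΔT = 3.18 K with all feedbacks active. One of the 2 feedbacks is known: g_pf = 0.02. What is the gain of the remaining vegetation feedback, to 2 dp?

Amplification A = ΔT/ΔT₀ = 3.18/2.86 = 1.112.
Total gain g = 1 − 1/A = 1 − 1/1.112 = 0.1007.
The known gain is 0.02.
g_veg = 0.1007 − 0.02 = 0.08.

0.08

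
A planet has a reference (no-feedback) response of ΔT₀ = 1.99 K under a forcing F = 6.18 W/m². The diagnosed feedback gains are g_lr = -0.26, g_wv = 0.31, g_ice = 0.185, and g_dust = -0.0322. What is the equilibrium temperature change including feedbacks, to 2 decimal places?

Total gain g = -0.26 + 0.31 + 0.185 − 0.0322 = 0.2028.
Amplification A = 1/(1 − 0.2028) = 1.254.
ΔT = 1.99 × 1.254 = 2.50 K.

2.50 K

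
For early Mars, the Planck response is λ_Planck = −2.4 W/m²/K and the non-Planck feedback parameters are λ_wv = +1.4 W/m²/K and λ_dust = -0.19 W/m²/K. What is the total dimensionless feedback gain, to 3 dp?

Convert to gains: g_wv = 1.4/2.4 = 0.5833; g_dust = -0.19/2.4 = -0.07917.
Total gain g = 0.50413.

0.504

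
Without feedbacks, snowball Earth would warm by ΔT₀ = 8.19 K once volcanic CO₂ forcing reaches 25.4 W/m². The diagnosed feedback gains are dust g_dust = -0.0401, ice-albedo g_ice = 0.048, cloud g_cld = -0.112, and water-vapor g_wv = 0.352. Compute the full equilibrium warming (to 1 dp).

10.9 K

Total gain g = -0.0401 + 0.048 − 0.112 + 0.352 = 0.2479.
Amplification A = 1/(1 − 0.2479) = 1.33.
ΔT = 8.19 × 1.33 = 10.9 K.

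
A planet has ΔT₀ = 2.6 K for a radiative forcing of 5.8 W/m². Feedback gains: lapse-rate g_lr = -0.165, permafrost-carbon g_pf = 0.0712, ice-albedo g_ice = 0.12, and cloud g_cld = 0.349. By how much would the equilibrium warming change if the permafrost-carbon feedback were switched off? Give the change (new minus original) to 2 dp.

-0.43 K

Original: g = 0.3752, ΔT = 2.6/(1−0.3752) = 4.1613 K.
Without permafrost-carbon: g' = 0.304, ΔT' = 2.6/(1−0.304) = 3.7356 K.
Change = 3.7356 − 4.1613 = -0.43 K.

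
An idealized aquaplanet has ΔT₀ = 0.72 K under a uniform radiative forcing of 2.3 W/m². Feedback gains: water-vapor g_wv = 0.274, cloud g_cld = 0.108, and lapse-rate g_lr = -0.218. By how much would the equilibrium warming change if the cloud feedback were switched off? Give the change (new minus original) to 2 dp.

-0.10 K

Original: g = 0.164, ΔT = 0.72/(1−0.164) = 0.8612 K.
Without cloud: g' = 0.056, ΔT' = 0.72/(1−0.056) = 0.7627 K.
Change = 0.7627 − 0.8612 = -0.10 K.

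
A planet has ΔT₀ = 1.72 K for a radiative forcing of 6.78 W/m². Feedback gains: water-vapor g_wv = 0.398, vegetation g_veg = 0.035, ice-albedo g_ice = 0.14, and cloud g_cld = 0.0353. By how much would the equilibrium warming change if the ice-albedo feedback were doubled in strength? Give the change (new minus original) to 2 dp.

Original: g = 0.6083, ΔT = 1.72/(1−0.6083) = 4.3911 K.
With doubled ice-albedo: g' = 0.7483, ΔT' = 1.72/(1−0.7483) = 6.8335 K.
Change = 6.8335 − 4.3911 = 2.44 K.

2.44 K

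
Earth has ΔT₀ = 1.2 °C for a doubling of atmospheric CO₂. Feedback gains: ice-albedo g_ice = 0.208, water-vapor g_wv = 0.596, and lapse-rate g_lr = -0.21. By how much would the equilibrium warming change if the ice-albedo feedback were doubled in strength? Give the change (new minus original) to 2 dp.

Original: g = 0.594, ΔT = 1.2/(1−0.594) = 2.9557 °C.
With doubled ice-albedo: g' = 0.802, ΔT' = 1.2/(1−0.802) = 6.0606 °C.
Change = 6.0606 − 2.9557 = 3.10 °C.

3.10 °C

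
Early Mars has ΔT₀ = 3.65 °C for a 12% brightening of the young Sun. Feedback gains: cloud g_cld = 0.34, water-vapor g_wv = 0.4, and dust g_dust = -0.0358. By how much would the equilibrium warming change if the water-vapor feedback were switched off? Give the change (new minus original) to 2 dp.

-7.09 °C

Original: g = 0.7042, ΔT = 3.65/(1−0.7042) = 12.3394 °C.
Without water-vapor: g' = 0.3042, ΔT' = 3.65/(1−0.3042) = 5.2458 °C.
Change = 5.2458 − 12.3394 = -7.09 °C.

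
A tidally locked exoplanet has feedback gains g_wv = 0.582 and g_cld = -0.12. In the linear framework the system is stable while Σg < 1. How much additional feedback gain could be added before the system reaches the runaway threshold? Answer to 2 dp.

0.54

Current total gain = 0.582 − 0.12 = 0.462.
Margin to runaway = 1 − 0.462 = 0.54.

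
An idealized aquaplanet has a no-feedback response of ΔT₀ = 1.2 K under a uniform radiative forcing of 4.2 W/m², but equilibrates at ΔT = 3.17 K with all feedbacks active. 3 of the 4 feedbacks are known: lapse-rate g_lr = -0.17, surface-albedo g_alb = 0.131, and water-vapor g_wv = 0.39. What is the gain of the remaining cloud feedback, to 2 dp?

Amplification A = ΔT/ΔT₀ = 3.17/1.2 = 2.642.
Total gain g = 1 − 1/A = 1 − 1/2.642 = 0.6215.
Known gains sum to -0.17 + 0.131 + 0.39 = 0.351.
g_cld = 0.6215 − 0.351 = 0.27.

0.27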